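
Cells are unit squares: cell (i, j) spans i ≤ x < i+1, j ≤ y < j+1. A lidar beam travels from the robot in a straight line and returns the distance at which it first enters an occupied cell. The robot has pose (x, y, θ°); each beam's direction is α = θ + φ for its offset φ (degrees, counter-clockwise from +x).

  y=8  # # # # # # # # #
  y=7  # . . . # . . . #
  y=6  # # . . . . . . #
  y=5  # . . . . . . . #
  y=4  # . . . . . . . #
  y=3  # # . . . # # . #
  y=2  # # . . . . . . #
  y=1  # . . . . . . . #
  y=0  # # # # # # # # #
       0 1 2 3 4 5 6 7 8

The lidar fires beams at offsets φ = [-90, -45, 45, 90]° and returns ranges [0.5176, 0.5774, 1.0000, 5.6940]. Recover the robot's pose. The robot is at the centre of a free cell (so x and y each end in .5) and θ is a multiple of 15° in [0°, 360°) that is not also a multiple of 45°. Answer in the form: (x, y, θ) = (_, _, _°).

Candidates: 43 free-cell centres × 16 headings = 688 poses. Raycast each; keep the one whose scan matches to 4 dp.
  (7.5, 7.5, 255°): beam 1 = 1.9319 ≠ 0.5176 ✗
  (6.5, 4.5, 165°): beam 1 = 3.6235 ≠ 0.5176 ✗
  (3.5, 3.5, 330°): beam 1 = 2.8868 ≠ 0.5176 ✗
  (2.5, 7.5, 345°): beam 1 = 3.6235 ≠ 0.5176 ✗
  (5.5, 7.5, 120°): beam 1 = 1.0000 ≠ 0.5176 ✗
  …
  (7.5, 7.5, 105°): r_1=0.5176, r_2=0.5774, r_3=1.0000, r_4=5.6940 — all match ✓
Unique over the lattice → pose = (7.5, 7.5, 105°).

(x, y, θ) = (7.5, 7.5, 105°)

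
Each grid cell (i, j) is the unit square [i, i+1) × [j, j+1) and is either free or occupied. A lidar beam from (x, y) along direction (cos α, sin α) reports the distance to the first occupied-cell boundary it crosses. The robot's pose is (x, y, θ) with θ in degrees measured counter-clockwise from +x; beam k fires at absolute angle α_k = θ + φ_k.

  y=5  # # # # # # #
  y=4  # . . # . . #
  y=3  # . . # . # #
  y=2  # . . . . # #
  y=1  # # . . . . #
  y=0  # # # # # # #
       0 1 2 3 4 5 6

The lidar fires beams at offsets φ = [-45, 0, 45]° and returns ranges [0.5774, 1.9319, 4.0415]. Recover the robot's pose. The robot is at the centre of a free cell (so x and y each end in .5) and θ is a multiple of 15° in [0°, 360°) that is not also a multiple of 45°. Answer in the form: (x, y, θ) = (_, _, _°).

Candidates: 15 free-cell centres × 16 headings = 240 poses. Raycast each; keep the one whose scan matches to 4 dp.
  (2.5, 4.5, 105°): beam 2 = 0.5176 ≠ 1.9319 ✗
  (1.5, 2.5, 345°): beam 2 = 4.6587 ≠ 1.9319 ✗
  (5.5, 1.5, 345°): beam 2 = 0.5176 ≠ 1.9319 ✗
  (3.5, 2.5, 15°): beam 1 = 2.8868 ≠ 0.5774 ✗
  …
  (1.5, 4.5, 255°): r_1=0.5774, r_2=1.9319, r_3=4.0415 — all match ✓
Unique over the lattice → pose = (1.5, 4.5, 255°).

(x, y, θ) = (1.5, 4.5, 255°)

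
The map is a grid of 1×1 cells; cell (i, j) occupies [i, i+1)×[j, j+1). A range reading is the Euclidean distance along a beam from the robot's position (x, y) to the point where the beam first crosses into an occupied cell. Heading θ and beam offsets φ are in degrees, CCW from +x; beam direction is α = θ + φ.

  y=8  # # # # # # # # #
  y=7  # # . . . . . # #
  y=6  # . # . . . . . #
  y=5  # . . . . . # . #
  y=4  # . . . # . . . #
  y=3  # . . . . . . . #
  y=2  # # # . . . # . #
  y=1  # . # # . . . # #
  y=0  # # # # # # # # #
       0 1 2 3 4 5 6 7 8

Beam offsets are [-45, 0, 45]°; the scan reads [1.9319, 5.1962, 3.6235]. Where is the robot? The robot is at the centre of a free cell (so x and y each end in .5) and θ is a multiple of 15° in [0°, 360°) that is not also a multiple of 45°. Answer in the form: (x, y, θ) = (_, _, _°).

(x, y, θ) = (2.5, 3.5, 60°)

Enumerate (i+0.5, j+0.5, θ) over the 38 free cells and 16 admissible headings. For each, cast all 3 beams and compare to the given ranges.
  (7.5, 6.5, 30°): beam 1 = 0.5176 ≠ 1.9319 ✗
  (5.5, 1.5, 120°): beam 1 = 3.6235 ≠ 1.9319 ✗
  (5.5, 4.5, 210°): beam 1 = 0.5176 ≠ 1.9319 ✗
  (2.5, 4.5, 60°): beam 1 = 1.5529 ≠ 1.9319 ✗
  …
  (2.5, 3.5, 60°): r_1=1.9319, r_2=5.1962, r_3=3.6235 — all match ✓
Only this pose fits every beam.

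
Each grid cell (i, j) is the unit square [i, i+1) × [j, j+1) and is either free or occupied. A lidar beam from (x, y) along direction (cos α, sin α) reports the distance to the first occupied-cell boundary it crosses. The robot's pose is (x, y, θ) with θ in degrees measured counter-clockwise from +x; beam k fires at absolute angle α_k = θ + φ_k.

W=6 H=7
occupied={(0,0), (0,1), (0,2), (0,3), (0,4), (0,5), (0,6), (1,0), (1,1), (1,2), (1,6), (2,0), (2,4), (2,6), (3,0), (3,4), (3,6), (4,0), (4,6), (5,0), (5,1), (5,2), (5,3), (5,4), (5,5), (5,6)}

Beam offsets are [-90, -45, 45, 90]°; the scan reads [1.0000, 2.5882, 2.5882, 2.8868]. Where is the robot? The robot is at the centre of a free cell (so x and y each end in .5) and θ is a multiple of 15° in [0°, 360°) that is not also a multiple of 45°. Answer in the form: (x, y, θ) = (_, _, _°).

Enumerate (i+0.5, j+0.5, θ) over the 16 free cells and 16 admissible headings. For each, cast all 4 beams and compare to the given ranges.
  (3.5, 3.5, 345°): beam 1 = 2.5882 ≠ 1.0000 ✗
  (2.5, 5.5, 150°): beam 1 = 0.5774 ≠ 1.0000 ✗
  (4.5, 3.5, 15°): beam 1 = 1.9319 ≠ 1.0000 ✗
  …
  (4.5, 3.5, 150°): r_1=1.0000, r_2=2.5882, r_3=2.5882, r_4=2.8868 — all match ✓
No second candidate reproduces the full scan.

(x, y, θ) = (4.5, 3.5, 150°)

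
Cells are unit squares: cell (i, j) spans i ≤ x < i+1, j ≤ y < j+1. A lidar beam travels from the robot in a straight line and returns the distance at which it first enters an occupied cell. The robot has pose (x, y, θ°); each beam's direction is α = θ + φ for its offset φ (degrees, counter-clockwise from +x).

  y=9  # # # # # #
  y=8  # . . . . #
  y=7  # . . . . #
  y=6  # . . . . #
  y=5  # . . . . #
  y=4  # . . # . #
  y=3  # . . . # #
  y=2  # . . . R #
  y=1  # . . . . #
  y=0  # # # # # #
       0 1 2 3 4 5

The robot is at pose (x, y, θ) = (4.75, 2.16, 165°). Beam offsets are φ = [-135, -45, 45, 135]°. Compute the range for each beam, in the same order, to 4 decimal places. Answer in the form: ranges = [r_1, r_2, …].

beam 1: φ=-135°, α=30°
  direction (0.8660, 0.5000); cell (4,2); t to first gridline: x 0.2887, y 1.6800 (then +1.1547 / +2.0000)
    (5,2) via x @ 0.2887  # hit
  → r_1 = 0.2887
beam 2: φ=-45°, α=120°
  direction (-0.5000, 0.8660); cell (4,2); t to first gridline: x 1.5000, y 0.9699 (then +2.0000 / +1.1547)
    (4,3) via y @ 0.9699  # hit
  → r_2 = 0.9699
beam 3: φ=45°, α=210°
  direction (-0.8660, -0.5000); cell (4,2); t to first gridline: x 0.8660, y 0.3200 (then +1.1547 / +2.0000)
    (4,1) via y @ 0.3200
    (3,1) via x @ 0.8660
    (2,1) via x @ 2.0207
    (2,0) via y @ 2.3200  # hit
  → r_3 = 2.3200
beam 4: φ=135°, α=300°
  direction (0.5000, -0.8660); cell (4,2); t to first gridline: x 0.5000, y 0.1848 (then +2.0000 / +1.1547)
    (4,1) via y @ 0.1848
    (5,1) via x @ 0.5000  # hit
  → r_4 = 0.5000

ranges = [0.2887, 0.9699, 2.3200, 0.5000]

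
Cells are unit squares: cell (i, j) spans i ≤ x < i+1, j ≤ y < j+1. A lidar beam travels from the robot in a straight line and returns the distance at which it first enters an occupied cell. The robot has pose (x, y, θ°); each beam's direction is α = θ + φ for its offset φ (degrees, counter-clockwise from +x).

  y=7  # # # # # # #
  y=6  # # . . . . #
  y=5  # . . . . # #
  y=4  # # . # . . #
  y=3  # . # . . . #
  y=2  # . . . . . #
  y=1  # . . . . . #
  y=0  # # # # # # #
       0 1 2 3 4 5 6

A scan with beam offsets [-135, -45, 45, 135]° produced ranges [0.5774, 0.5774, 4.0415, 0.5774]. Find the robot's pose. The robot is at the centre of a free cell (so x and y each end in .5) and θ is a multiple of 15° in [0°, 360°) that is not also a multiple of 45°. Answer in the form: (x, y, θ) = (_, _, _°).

Candidates: 25 free-cell centres × 16 headings = 400 poses. Raycast each; keep the one whose scan matches to 4 dp.
  (2.5, 6.5, 75°): beam 1 = 1.7321 ≠ 0.5774 ✗
  (1.5, 3.5, 210°): beam 1 = 0.5176 ≠ 0.5774 ✗
  (2.5, 2.5, 165°): beam 1 = 4.0415 ≠ 0.5774 ✗
  (4.5, 4.5, 330°): beam 1 = 0.5176 ≠ 0.5774 ✗
  …
  (5.5, 6.5, 165°): r_1=0.5774, r_2=0.5774, r_3=4.0415, r_4=0.5774 — all match ✓
Unique over the lattice → pose = (5.5, 6.5, 165°).

(x, y, θ) = (5.5, 6.5, 165°)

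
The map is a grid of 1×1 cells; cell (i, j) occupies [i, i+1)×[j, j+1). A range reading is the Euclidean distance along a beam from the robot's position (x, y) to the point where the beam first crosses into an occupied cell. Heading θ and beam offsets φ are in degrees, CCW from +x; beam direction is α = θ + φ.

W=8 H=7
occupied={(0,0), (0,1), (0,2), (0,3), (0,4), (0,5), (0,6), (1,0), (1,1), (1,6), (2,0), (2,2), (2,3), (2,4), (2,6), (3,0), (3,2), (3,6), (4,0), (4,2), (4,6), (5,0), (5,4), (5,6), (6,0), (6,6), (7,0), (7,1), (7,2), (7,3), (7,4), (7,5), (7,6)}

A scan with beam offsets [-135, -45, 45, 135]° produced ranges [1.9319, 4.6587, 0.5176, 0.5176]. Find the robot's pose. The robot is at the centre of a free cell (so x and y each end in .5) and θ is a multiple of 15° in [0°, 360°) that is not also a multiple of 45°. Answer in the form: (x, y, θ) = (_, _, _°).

Enumerate (i+0.5, j+0.5, θ) over the 23 free cells and 16 admissible headings. For each, cast all 4 beams and compare to the given ranges.
  (5.5, 3.5, 150°): beam 1 = 1.5529 ≠ 1.9319 ✗
  (3.5, 4.5, 300°): beam 1 = 0.5176 ≠ 1.9319 ✗
  (5.5, 2.5, 150°): beam 1 = 1.5529 ≠ 1.9319 ✗
  (5.5, 5.5, 150°): beam 1 = 1.5529 ≠ 1.9319 ✗
  …
  (6.5, 5.5, 300°): r_1=1.9319, r_2=4.6587, r_3=0.5176, r_4=0.5176 — all match ✓
Unique over the lattice → pose = (6.5, 5.5, 300°).

(x, y, θ) = (6.5, 5.5, 300°)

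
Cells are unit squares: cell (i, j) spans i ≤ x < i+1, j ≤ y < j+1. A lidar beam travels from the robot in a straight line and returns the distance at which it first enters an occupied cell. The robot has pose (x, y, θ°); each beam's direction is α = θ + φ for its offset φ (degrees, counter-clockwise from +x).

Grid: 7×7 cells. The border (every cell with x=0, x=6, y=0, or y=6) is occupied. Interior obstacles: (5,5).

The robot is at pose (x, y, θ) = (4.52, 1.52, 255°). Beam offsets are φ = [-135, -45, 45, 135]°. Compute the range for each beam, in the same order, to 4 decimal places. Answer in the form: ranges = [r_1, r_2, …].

beam 1: φ=-135°, α=120°
  direction (-0.5000, 0.8660); cell (4,1); t to first gridline: x 1.0400, y 0.5543 (then +2.0000 / +1.1547)
    (4,2) via y @ 0.5543
    (3,2) via x @ 1.0400
    (3,3) via y @ 1.7090
    (3,4) via y @ 2.8637
    (2,4) via x @ 3.0400
    (2,5) via y @ 4.0184
    (1,5) via x @ 5.0400
    (1,6) via y @ 5.1731  # hit
  → r_1 = 5.1731
beam 2: φ=-45°, α=210°
  direction (-0.8660, -0.5000); cell (4,1); t to first gridline: x 0.6004, y 1.0400 (then +1.1547 / +2.0000)
    (3,1) via x @ 0.6004
    (3,0) via y @ 1.0400  # hit
  → r_2 = 1.0400
beam 3: φ=45°, α=300°
  direction (0.5000, -0.8660); cell (4,1); t to first gridline: x 0.9600, y 0.6004 (then +2.0000 / +1.1547)
    (4,0) via y @ 0.6004  # hit
  → r_3 = 0.6004
beam 4: φ=135°, α=30°
  direction (0.8660, 0.5000); cell (4,1); t to first gridline: x 0.5543, y 0.9600 (then +1.1547 / +2.0000)
    (5,1) via x @ 0.5543
    (5,2) via y @ 0.9600
    (6,2) via x @ 1.7090  # hit
  → r_4 = 1.7090

ranges = [5.1731, 1.0400, 0.6004, 1.7090]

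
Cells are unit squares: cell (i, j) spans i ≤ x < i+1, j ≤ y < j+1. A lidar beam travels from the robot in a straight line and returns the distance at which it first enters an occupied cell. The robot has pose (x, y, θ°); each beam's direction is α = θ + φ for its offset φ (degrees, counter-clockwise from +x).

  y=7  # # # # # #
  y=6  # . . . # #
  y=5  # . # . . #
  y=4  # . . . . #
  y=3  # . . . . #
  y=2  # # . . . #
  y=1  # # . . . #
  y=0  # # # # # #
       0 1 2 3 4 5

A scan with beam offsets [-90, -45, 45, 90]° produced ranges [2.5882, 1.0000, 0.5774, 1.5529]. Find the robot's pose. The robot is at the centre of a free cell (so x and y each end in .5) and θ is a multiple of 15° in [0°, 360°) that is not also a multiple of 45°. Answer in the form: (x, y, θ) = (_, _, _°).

(x, y, θ) = (1.5, 4.5, 165°)

Enumerate (i+0.5, j+0.5, θ) over the 20 free cells and 16 admissible headings. For each, cast all 4 beams and compare to the given ranges.
  (3.5, 4.5, 150°): beam 1 = 1.7321 ≠ 2.5882 ✗
  (4.5, 4.5, 240°): beam 1 = 1.7321 ≠ 2.5882 ✗
  (2.5, 6.5, 240°): beam 1 = 1.0000 ≠ 2.5882 ✗
  (3.5, 1.5, 120°): beam 1 = 1.7321 ≠ 2.5882 ✗
  …
  (1.5, 4.5, 165°): r_1=2.5882, r_2=1.0000, r_3=0.5774, r_4=1.5529 — all match ✓
No second candidate reproduces the full scan.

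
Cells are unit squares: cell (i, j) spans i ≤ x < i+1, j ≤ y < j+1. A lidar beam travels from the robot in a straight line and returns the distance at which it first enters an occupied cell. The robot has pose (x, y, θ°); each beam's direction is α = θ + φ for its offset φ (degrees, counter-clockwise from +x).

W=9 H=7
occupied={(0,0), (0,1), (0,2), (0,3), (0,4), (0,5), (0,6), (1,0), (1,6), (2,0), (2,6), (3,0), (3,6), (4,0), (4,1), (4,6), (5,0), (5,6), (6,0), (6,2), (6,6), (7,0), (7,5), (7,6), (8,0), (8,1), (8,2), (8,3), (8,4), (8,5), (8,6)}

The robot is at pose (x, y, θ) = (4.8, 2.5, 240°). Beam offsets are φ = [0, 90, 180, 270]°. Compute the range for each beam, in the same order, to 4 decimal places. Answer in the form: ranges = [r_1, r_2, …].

beam 1: φ=0°, α=240°
  d=(-0.5000,-0.8660)  start (4,2)  tX=1.6000 tY=0.5774  stride 1/|dx|=2.0000 1/|dy|=1.1547
    cross y-line → (4,1), t=0.5774 (wall)
  → r_1 = 0.5774
beam 2: φ=90°, α=330°
  d=(0.8660,-0.5000)  start (4,2)  tX=0.2309 tY=1.0000  stride 1/|dx|=1.1547 1/|dy|=2.0000
    cross x-line → (5,2), t=0.2309
    cross y-line → (5,1), t=1.0000
    cross x-line → (6,1), t=1.3856
    cross x-line → (7,1), t=2.5403
    cross y-line → (7,0), t=3.0000 (wall)
  → r_2 = 3.0000
beam 3: φ=180°, α=60°
  d=(0.5000,0.8660)  start (4,2)  tX=0.4000 tY=0.5774  stride 1/|dx|=2.0000 1/|dy|=1.1547
    cross x-line → (5,2), t=0.4000
    cross y-line → (5,3), t=0.5774
    cross y-line → (5,4), t=1.7321
    cross x-line → (6,4), t=2.4000
    cross y-line → (6,5), t=2.8868
    cross y-line → (6,6), t=4.0415 (wall)
  → r_3 = 4.0415
beam 4: φ=270°, α=150°
  d=(-0.8660,0.5000)  start (4,2)  tX=0.9238 tY=1.0000  stride 1/|dx|=1.1547 1/|dy|=2.0000
    cross x-line → (3,2), t=0.9238
    cross y-line → (3,3), t=1.0000
    cross x-line → (2,3), t=2.0785
    cross y-line → (2,4), t=3.0000
    cross x-line → (1,4), t=3.2332
    cross x-line → (0,4), t=4.3879 (wall)
  → r_4 = 4.3879

ranges = [0.5774, 3.0000, 4.0415, 4.3879]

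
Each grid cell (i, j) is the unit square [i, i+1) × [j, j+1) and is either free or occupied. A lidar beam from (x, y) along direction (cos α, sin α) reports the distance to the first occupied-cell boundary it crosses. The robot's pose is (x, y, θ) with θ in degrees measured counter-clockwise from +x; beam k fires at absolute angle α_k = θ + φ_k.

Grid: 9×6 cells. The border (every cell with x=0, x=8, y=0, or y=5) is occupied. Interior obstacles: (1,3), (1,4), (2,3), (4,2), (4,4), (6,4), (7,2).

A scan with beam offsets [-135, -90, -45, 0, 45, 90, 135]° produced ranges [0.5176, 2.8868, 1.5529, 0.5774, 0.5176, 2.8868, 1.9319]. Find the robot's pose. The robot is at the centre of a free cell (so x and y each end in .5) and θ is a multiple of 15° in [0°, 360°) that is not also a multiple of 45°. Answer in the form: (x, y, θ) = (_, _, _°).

(x, y, θ) = (4.5, 3.5, 240°)

Candidates: 21 free-cell centres × 16 headings = 336 poses. Raycast each; keep the one whose scan matches to 4 dp.
  (6.5, 1.5, 195°): beam 1 = 1.0000 ≠ 0.5176 ✗
  (5.5, 2.5, 345°): beam 1 = 0.5774 ≠ 0.5176 ✗
  (3.5, 1.5, 240°): beam 1 = 1.9319 ≠ 0.5176 ✗
  (5.5, 1.5, 195°): beam 1 = 2.8868 ≠ 0.5176 ✗
  …
  (4.5, 3.5, 240°): r_1=0.5176, r_2=2.8868, r_3=1.5529, r_4=0.5774, r_5=0.5176, r_6=2.8868, r_7=1.9319 — all match ✓
No second candidate reproduces the full scan.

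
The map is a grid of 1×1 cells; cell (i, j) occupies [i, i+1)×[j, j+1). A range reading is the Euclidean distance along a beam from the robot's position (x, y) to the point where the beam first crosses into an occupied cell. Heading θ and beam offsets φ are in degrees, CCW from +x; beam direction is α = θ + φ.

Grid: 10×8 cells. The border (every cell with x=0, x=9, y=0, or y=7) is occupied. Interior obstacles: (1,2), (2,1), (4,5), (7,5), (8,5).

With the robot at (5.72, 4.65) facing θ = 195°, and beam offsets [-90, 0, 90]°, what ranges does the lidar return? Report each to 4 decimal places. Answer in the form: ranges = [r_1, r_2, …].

beam 1: φ=-90°, α=105°
  d=(-0.2588,0.9659)  start (5,4)  tX=2.7819 tY=0.3623  stride 1/|dx|=3.8637 1/|dy|=1.0353
    cross y-line → (5,5), t=0.3623
    cross y-line → (5,6), t=1.3976
    cross y-line → (5,7), t=2.4329 (wall)
  → r_1 = 2.4329
beam 2: φ=0°, α=195°
  d=(-0.9659,-0.2588)  start (5,4)  tX=0.7454 tY=2.5114  stride 1/|dx|=1.0353 1/|dy|=3.8637
    cross x-line → (4,4), t=0.7454
    cross x-line → (3,4), t=1.7807
    cross y-line → (3,3), t=2.5114
    cross x-line → (2,3), t=2.8160
    cross x-line → (1,3), t=3.8512
    cross x-line → (0,3), t=4.8865 (wall)
  → r_2 = 4.8865
beam 3: φ=90°, α=285°
  d=(0.2588,-0.9659)  start (5,4)  tX=1.0818 tY=0.6729  stride 1/|dx|=3.8637 1/|dy|=1.0353
    cross y-line → (5,3), t=0.6729
    cross x-line → (6,3), t=1.0818
    cross y-line → (6,2), t=1.7082
    cross y-line → (6,1), t=2.7435
    cross y-line → (6,0), t=3.7788 (wall)
  → r_3 = 3.7788

ranges = [2.4329, 4.8865, 3.7788]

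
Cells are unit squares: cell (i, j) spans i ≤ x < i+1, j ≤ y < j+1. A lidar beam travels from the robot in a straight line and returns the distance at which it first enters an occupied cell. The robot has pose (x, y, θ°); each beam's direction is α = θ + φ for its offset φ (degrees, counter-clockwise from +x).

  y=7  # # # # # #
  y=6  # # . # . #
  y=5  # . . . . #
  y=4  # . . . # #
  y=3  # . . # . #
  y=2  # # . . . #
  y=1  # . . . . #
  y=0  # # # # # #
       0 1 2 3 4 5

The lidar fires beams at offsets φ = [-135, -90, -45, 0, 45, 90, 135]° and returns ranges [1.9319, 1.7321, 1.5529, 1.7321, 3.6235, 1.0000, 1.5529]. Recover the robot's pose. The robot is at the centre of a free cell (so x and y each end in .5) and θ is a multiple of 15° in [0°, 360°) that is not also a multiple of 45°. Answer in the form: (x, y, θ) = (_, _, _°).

Enumerate (i+0.5, j+0.5, θ) over the 19 free cells and 16 admissible headings. For each, cast all 7 beams and compare to the given ranges.
  (1.5, 1.5, 30°): beam 1 = 0.5176 ≠ 1.9319 ✗
  (1.5, 1.5, 195°): beam 1 = 0.5774 ≠ 1.9319 ✗
  (2.5, 5.5, 60°): beam 3 = 2.5882 ≠ 1.5529 ✗
  …
  (2.5, 4.5, 240°): r_1=1.9319, r_2=1.7321, r_3=1.5529, r_4=1.7321, r_5=3.6235, r_6=1.0000, r_7=1.5529 — all match ✓
Unique over the lattice → pose = (2.5, 4.5, 240°).

(x, y, θ) = (2.5, 4.5, 240°)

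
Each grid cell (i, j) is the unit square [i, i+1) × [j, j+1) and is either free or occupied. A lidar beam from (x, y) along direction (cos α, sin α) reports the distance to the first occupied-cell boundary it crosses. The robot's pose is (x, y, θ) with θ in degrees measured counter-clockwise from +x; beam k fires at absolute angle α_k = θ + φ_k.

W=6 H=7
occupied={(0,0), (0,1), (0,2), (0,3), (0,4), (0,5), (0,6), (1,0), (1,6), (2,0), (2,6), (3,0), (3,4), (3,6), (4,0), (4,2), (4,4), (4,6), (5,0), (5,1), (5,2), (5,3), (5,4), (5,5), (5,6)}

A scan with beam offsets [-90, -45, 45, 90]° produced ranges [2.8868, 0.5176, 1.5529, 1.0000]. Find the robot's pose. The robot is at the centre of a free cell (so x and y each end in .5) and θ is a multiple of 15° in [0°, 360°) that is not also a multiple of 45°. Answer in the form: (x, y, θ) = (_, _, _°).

Enumerate (i+0.5, j+0.5, θ) over the 17 free cells and 16 admissible headings. For each, cast all 4 beams and compare to the given ranges.
  (1.5, 3.5, 120°): beam 1 = 1.7321 ≠ 2.8868 ✗
  (2.5, 2.5, 120°): beam 2 = 1.9319 ≠ 0.5176 ✗
  (1.5, 1.5, 300°): beam 1 = 0.5774 ≠ 2.8868 ✗
  …
  (3.5, 5.5, 300°): r_1=2.8868, r_2=0.5176, r_3=1.5529, r_4=1.0000 — all match ✓
Unique over the lattice → pose = (3.5, 5.5, 300°).

(x, y, θ) = (3.5, 5.5, 300°)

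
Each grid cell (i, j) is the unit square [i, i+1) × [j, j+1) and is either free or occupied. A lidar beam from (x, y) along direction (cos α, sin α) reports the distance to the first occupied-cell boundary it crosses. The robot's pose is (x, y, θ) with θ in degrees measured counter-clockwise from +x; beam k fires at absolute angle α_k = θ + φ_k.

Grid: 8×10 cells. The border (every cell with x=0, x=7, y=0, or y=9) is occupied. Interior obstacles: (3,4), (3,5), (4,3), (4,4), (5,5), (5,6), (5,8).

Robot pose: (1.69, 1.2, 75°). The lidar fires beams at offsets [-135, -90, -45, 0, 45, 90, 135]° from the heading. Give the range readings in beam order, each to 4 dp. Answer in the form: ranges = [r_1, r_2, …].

ranges = [0.2309, 0.7727, 3.6000, 8.0752, 1.3800, 0.7143, 0.4000]

beam 1: φ=-135°, α=300°
  cosα=0.5000 sinα=-0.8660 | (1,1) | tMaxX 0.6200 tMaxY 0.2309 | tΔX 2.0000 tΔY 1.1547
    t=0.2309 [y] (1,0) — stop
  → r_1 = 0.2309
beam 2: φ=-90°, α=345°
  cosα=0.9659 sinα=-0.2588 | (1,1) | tMaxX 0.3209 tMaxY 0.7727 | tΔX 1.0353 tΔY 3.8637
    t=0.3209 [x] (2,1)
    t=0.7727 [y] (2,0) — stop
  → r_2 = 0.7727
beam 3: φ=-45°, α=30°
  cosα=0.8660 sinα=0.5000 | (1,1) | tMaxX 0.3580 tMaxY 1.6000 | tΔX 1.1547 tΔY 2.0000
    t=0.3580 [x] (2,1)
    t=1.5127 [x] (3,1)
    t=1.6000 [y] (3,2)
    t=2.6674 [x] (4,2)
    t=3.6000 [y] (4,3) — stop
  → r_3 = 3.6000
beam 4: φ=0°, α=75°
  cosα=0.2588 sinα=0.9659 | (1,1) | tMaxX 1.1977 tMaxY 0.8282 | tΔX 3.8637 tΔY 1.0353
    t=0.8282 [y] (1,2)
    t=1.1977 [x] (2,2)
    t=1.8635 [y] (2,3)
    t=2.8988 [y] (2,4)
    t=3.9340 [y] (2,5)
    t=4.9693 [y] (2,6)
    t=5.0615 [x] (3,6)
    t=6.0046 [y] (3,7)
    t=7.0399 [y] (3,8)
    t=8.0752 [y] (3,9) — stop
  → r_4 = 8.0752
beam 5: φ=45°, α=120°
  cosα=-0.5000 sinα=0.8660 | (1,1) | tMaxX 1.3800 tMaxY 0.9238 | tΔX 2.0000 tΔY 1.1547
    t=0.9238 [y] (1,2)
    t=1.3800 [x] (0,2) — stop
  → r_5 = 1.3800
beam 6: φ=90°, α=165°
  cosα=-0.9659 sinα=0.2588 | (1,1) | tMaxX 0.7143 tMaxY 3.0910 | tΔX 1.0353 tΔY 3.8637
    t=0.7143 [x] (0,1) — stop
  → r_6 = 0.7143
beam 7: φ=135°, α=210°
  cosα=-0.8660 sinα=-0.5000 | (1,1) | tMaxX 0.7967 tMaxY 0.4000 | tΔX 1.1547 tΔY 2.0000
    t=0.4000 [y] (1,0) — stop
  → r_7 = 0.4000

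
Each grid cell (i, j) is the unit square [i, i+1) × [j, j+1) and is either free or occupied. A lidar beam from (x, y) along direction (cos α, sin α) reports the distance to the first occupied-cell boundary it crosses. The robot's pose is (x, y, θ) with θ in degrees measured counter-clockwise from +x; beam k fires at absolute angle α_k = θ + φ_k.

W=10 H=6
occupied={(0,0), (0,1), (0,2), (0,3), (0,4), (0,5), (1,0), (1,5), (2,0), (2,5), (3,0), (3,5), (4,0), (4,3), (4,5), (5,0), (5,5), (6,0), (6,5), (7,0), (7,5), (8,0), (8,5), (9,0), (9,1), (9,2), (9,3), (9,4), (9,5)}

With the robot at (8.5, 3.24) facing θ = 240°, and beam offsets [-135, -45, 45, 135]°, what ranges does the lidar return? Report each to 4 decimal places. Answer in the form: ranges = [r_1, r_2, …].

ranges = [1.8221, 7.7646, 1.9319, 0.5176]

beam 1: φ=-135°, α=105°
  d=(-0.2588,0.9659)  start (8,3)  tX=1.9319 tY=0.7868  stride 1/|dx|=3.8637 1/|dy|=1.0353
    cross y-line → (8,4), t=0.7868
    cross y-line → (8,5), t=1.8221 (wall)
  → r_1 = 1.8221
beam 2: φ=-45°, α=195°
  d=(-0.9659,-0.2588)  start (8,3)  tX=0.5176 tY=0.9273  stride 1/|dx|=1.0353 1/|dy|=3.8637
    cross x-line → (7,3), t=0.5176
    cross y-line → (7,2), t=0.9273
    cross x-line → (6,2), t=1.5529
    cross x-line → (5,2), t=2.5882
    cross x-line → (4,2), t=3.6235
    cross x-line → (3,2), t=4.6587
    cross y-line → (3,1), t=4.7910
    cross x-line → (2,1), t=5.6940
    cross x-line → (1,1), t=6.7293
    cross x-line → (0,1), t=7.7646 (wall)
  → r_2 = 7.7646
beam 3: φ=45°, α=285°
  d=(0.2588,-0.9659)  start (8,3)  tX=1.9319 tY=0.2485  stride 1/|dx|=3.8637 1/|dy|=1.0353
    cross y-line → (8,2), t=0.2485
    cross y-line → (8,1), t=1.2837
    cross x-line → (9,1), t=1.9319 (wall)
  → r_3 = 1.9319
beam 4: φ=135°, α=15°
  d=(0.9659,0.2588)  start (8,3)  tX=0.5176 tY=2.9364  stride 1/|dx|=1.0353 1/|dy|=3.8637
    cross x-line → (9,3), t=0.5176 (wall)
  → r_4 = 0.5176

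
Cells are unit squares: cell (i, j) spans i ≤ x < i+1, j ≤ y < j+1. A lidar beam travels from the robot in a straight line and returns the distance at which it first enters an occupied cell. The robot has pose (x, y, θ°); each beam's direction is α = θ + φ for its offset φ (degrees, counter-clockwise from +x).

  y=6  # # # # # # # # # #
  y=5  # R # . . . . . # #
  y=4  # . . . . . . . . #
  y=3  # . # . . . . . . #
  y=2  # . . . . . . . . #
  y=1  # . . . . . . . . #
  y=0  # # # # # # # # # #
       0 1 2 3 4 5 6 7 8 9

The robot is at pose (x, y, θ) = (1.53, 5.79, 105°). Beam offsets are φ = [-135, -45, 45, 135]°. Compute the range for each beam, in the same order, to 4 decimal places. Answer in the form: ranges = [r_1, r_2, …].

beam 1: φ=-135°, α=330°
  dir = (cos 330°, sin 330°) = (0.8660, -0.5000); from cell (1,5)
  next x-line at t=0.5427, next y-line at t=1.5800; Δt_x=1.1547, Δt_y=2.0000
    x: enter (2,5) at t=0.5427 ← occupied
  → r_1 = 0.5427
beam 2: φ=-45°, α=60°
  dir = (cos 60°, sin 60°) = (0.5000, 0.8660); from cell (1,5)
  next x-line at t=0.9400, next y-line at t=0.2425; Δt_x=2.0000, Δt_y=1.1547
    y: enter (1,6) at t=0.2425 ← occupied
  → r_2 = 0.2425
beam 3: φ=45°, α=150°
  dir = (cos 150°, sin 150°) = (-0.8660, 0.5000); from cell (1,5)
  next x-line at t=0.6120, next y-line at t=0.4200; Δt_x=1.1547, Δt_y=2.0000
    y: enter (1,6) at t=0.4200 ← occupied
  → r_3 = 0.4200
beam 4: φ=135°, α=240°
  dir = (cos 240°, sin 240°) = (-0.5000, -0.8660); from cell (1,5)
  next x-line at t=1.0600, next y-line at t=0.9122; Δt_x=2.0000, Δt_y=1.1547
    y: enter (1,4) at t=0.9122
    x: enter (0,4) at t=1.0600 ← occupied
  → r_4 = 1.0600

ranges = [0.5427, 0.2425, 0.4200, 1.0600]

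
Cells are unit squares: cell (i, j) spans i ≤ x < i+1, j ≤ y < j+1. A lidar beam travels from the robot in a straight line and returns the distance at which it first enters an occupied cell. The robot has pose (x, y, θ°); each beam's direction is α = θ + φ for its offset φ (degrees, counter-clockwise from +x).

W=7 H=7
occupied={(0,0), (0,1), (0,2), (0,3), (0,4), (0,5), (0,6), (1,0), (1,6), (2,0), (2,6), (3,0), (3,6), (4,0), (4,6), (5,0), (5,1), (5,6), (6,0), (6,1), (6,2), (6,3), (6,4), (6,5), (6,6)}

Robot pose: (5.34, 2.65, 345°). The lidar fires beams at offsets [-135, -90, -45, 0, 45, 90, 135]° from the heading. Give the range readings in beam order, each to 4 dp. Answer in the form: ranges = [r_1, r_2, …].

beam 1: φ=-135°, α=210°
  d=(-0.8660,-0.5000)  start (5,2)  tX=0.3926 tY=1.3000  stride 1/|dx|=1.1547 1/|dy|=2.0000
    cross x-line → (4,2), t=0.3926
    cross y-line → (4,1), t=1.3000
    cross x-line → (3,1), t=1.5473
    cross x-line → (2,1), t=2.7020
    cross y-line → (2,0), t=3.3000 (wall)
  → r_1 = 3.3000
beam 2: φ=-90°, α=255°
  d=(-0.2588,-0.9659)  start (5,2)  tX=1.3137 tY=0.6729  stride 1/|dx|=3.8637 1/|dy|=1.0353
    cross y-line → (5,1), t=0.6729 (wall)
  → r_2 = 0.6729
beam 3: φ=-45°, α=300°
  d=(0.5000,-0.8660)  start (5,2)  tX=1.3200 tY=0.7506  stride 1/|dx|=2.0000 1/|dy|=1.1547
    cross y-line → (5,1), t=0.7506 (wall)
  → r_3 = 0.7506
beam 4: φ=0°, α=345°
  d=(0.9659,-0.2588)  start (5,2)  tX=0.6833 tY=2.5114  stride 1/|dx|=1.0353 1/|dy|=3.8637
    cross x-line → (6,2), t=0.6833 (wall)
  → r_4 = 0.6833
beam 5: φ=45°, α=30°
  d=(0.8660,0.5000)  start (5,2)  tX=0.7621 tY=0.7000  stride 1/|dx|=1.1547 1/|dy|=2.0000
    cross y-line → (5,3), t=0.7000
    cross x-line → (6,3), t=0.7621 (wall)
  → r_5 = 0.7621
beam 6: φ=90°, α=75°
  d=(0.2588,0.9659)  start (5,2)  tX=2.5500 tY=0.3623  stride 1/|dx|=3.8637 1/|dy|=1.0353
    cross y-line → (5,3), t=0.3623
    cross y-line → (5,4), t=1.3976
    cross y-line → (5,5), t=2.4329
    cross x-line → (6,5), t=2.5500 (wall)
  → r_6 = 2.5500
beam 7: φ=135°, α=120°
  d=(-0.5000,0.8660)  start (5,2)  tX=0.6800 tY=0.4041  stride 1/|dx|=2.0000 1/|dy|=1.1547
    cross y-line → (5,3), t=0.4041
    cross x-line → (4,3), t=0.6800
    cross y-line → (4,4), t=1.5588
    cross x-line → (3,4), t=2.6800
    cross y-line → (3,5), t=2.7135
    cross y-line → (3,6), t=3.8682 (wall)
  → r_7 = 3.8682

ranges = [3.3000, 0.6729, 0.7506, 0.6833, 0.7621, 2.5500, 3.8682]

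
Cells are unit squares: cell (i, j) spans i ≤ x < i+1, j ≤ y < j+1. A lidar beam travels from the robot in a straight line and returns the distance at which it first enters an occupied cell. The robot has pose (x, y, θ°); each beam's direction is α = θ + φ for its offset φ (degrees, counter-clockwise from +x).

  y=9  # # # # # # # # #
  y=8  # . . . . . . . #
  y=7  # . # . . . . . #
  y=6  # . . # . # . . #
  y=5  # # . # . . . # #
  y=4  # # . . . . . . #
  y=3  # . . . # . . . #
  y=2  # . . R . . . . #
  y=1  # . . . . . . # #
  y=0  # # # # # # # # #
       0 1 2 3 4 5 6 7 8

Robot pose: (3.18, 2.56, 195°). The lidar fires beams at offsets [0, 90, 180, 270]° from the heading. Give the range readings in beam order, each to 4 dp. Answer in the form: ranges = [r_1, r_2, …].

ranges = [2.2569, 1.6150, 1.7000, 6.6672]

beam 1: φ=0°, α=195°
  cosα=-0.9659 sinα=-0.2588 | (3,2) | tMaxX 0.1863 tMaxY 2.1637 | tΔX 1.0353 tΔY 3.8637
    t=0.1863 [x] (2,2)
    t=1.2216 [x] (1,2)
    t=2.1637 [y] (1,1)
    t=2.2569 [x] (0,1) — stop
  → r_1 = 2.2569
beam 2: φ=90°, α=285°
  cosα=0.2588 sinα=-0.9659 | (3,2) | tMaxX 3.1682 tMaxY 0.5798 | tΔX 3.8637 tΔY 1.0353
    t=0.5798 [y] (3,1)
    t=1.6150 [y] (3,0) — stop
  → r_2 = 1.6150
beam 3: φ=180°, α=15°
  cosα=0.9659 sinα=0.2588 | (3,2) | tMaxX 0.8489 tMaxY 1.7000 | tΔX 1.0353 tΔY 3.8637
    t=0.8489 [x] (4,2)
    t=1.7000 [y] (4,3) — stop
  → r_3 = 1.7000
beam 4: φ=270°, α=105°
  cosα=-0.2588 sinα=0.9659 | (3,2) | tMaxX 0.6955 tMaxY 0.4555 | tΔX 3.8637 tΔY 1.0353
    t=0.4555 [y] (3,3)
    t=0.6955 [x] (2,3)
    t=1.4908 [y] (2,4)
    t=2.5261 [y] (2,5)
    t=3.5614 [y] (2,6)
    t=4.5592 [x] (1,6)
    t=4.5966 [y] (1,7)
    t=5.6319 [y] (1,8)
    t=6.6672 [y] (1,9) — stop
  → r_4 = 6.6672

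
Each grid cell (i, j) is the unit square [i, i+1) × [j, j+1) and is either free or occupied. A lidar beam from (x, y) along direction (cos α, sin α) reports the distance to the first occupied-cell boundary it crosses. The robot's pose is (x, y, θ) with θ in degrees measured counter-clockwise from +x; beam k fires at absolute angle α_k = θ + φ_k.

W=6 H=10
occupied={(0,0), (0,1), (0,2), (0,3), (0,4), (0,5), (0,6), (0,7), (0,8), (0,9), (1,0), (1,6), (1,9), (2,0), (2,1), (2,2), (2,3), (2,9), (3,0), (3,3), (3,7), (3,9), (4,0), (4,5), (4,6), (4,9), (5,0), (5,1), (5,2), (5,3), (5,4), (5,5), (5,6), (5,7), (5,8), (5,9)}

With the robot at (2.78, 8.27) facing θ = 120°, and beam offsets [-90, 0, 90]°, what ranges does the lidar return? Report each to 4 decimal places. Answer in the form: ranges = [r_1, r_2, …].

beam 1: φ=-90°, α=30°
  cosα=0.8660 sinα=0.5000 | (2,8) | tMaxX 0.2540 tMaxY 1.4600 | tΔX 1.1547 tΔY 2.0000
    t=0.2540 [x] (3,8)
    t=1.4087 [x] (4,8)
    t=1.4600 [y] (4,9) — stop
  → r_1 = 1.4600
beam 2: φ=0°, α=120°
  cosα=-0.5000 sinα=0.8660 | (2,8) | tMaxX 1.5600 tMaxY 0.8429 | tΔX 2.0000 tΔY 1.1547
    t=0.8429 [y] (2,9) — stop
  → r_2 = 0.8429
beam 3: φ=90°, α=210°
  cosα=-0.8660 sinα=-0.5000 | (2,8) | tMaxX 0.9007 tMaxY 0.5400 | tΔX 1.1547 tΔY 2.0000
    t=0.5400 [y] (2,7)
    t=0.9007 [x] (1,7)
    t=2.0554 [x] (0,7) — stop
  → r_3 = 2.0554

ranges = [1.4600, 0.8429, 2.0554]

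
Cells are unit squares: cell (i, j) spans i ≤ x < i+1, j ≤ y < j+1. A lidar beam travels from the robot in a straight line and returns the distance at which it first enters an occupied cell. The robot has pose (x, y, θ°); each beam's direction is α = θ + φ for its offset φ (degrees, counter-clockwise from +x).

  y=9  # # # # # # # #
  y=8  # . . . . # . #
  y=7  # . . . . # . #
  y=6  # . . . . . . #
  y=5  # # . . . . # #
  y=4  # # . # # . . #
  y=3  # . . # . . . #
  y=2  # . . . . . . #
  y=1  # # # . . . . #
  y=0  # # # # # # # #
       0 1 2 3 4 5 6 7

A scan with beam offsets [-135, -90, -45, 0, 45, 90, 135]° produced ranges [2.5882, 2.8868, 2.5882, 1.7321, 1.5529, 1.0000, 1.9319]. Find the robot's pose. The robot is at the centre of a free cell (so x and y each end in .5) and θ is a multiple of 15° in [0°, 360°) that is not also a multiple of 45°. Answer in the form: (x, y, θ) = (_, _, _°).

The pose lattice has 38·16 = 608 candidates. Test each by forward raycasting.
  (3.5, 8.5, 165°): beam 1 = 1.0000 ≠ 2.5882 ✗
  (5.5, 3.5, 30°): beam 3 = 1.5529 ≠ 2.5882 ✗
  (4.5, 2.5, 75°): beam 1 = 1.7321 ≠ 2.5882 ✗
  (6.5, 2.5, 330°): beam 1 = 3.6235 ≠ 2.5882 ✗
  …
  (2.5, 6.5, 150°): r_1=2.5882, r_2=2.8868, r_3=2.5882, r_4=1.7321, r_5=1.5529, r_6=1.0000, r_7=1.9319 — all match ✓
Unique over the lattice → pose = (2.5, 6.5, 150°).

(x, y, θ) = (2.5, 6.5, 150°)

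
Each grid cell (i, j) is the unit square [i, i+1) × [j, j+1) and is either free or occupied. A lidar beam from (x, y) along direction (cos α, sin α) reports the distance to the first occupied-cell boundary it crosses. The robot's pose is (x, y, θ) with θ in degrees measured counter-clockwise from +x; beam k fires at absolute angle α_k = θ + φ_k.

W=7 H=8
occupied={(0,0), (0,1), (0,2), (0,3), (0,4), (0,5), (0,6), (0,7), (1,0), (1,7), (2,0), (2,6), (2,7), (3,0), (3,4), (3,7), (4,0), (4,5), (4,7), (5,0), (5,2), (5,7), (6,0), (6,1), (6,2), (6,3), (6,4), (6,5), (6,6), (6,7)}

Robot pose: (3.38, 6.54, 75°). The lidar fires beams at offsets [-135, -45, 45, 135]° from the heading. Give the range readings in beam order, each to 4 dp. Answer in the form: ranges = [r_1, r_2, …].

beam 1: φ=-135°, α=300°
  cosα=0.5000 sinα=-0.8660 | (3,6) | tMaxX 1.2400 tMaxY 0.6235 | tΔX 2.0000 tΔY 1.1547
    t=0.6235 [y] (3,5)
    t=1.2400 [x] (4,5) — stop
  → r_1 = 1.2400
beam 2: φ=-45°, α=30°
  cosα=0.8660 sinα=0.5000 | (3,6) | tMaxX 0.7159 tMaxY 0.9200 | tΔX 1.1547 tΔY 2.0000
    t=0.7159 [x] (4,6)
    t=0.9200 [y] (4,7) — stop
  → r_2 = 0.9200
beam 3: φ=45°, α=120°
  cosα=-0.5000 sinα=0.8660 | (3,6) | tMaxX 0.7600 tMaxY 0.5312 | tΔX 2.0000 tΔY 1.1547
    t=0.5312 [y] (3,7) — stop
  → r_3 = 0.5312
beam 4: φ=135°, α=210°
  cosα=-0.8660 sinα=-0.5000 | (3,6) | tMaxX 0.4388 tMaxY 1.0800 | tΔX 1.1547 tΔY 2.0000
    t=0.4388 [x] (2,6) — stop
  → r_4 = 0.4388

ranges = [1.2400, 0.9200, 0.5312, 0.4388]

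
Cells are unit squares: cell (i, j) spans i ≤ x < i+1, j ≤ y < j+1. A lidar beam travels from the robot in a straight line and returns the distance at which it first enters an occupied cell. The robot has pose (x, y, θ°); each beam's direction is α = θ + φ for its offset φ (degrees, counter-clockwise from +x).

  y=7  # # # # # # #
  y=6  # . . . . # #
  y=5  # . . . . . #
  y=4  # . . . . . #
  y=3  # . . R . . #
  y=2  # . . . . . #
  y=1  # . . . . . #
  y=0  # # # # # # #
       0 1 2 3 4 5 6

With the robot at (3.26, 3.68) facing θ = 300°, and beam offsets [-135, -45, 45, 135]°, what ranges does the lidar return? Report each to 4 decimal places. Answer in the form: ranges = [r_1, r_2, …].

beam 1: φ=-135°, α=165°
  direction (-0.9659, 0.2588); cell (3,3); t to first gridline: x 0.2692, y 1.2364 (then +1.0353 / +3.8637)
    (2,3) via x @ 0.2692
    (2,4) via y @ 1.2364
    (1,4) via x @ 1.3044
    (0,4) via x @ 2.3397  # hit
  → r_1 = 2.3397
beam 2: φ=-45°, α=255°
  direction (-0.2588, -0.9659); cell (3,3); t to first gridline: x 1.0046, y 0.7040 (then +3.8637 / +1.0353)
    (3,2) via y @ 0.7040
    (2,2) via x @ 1.0046
    (2,1) via y @ 1.7393
    (2,0) via y @ 2.7745  # hit
  → r_2 = 2.7745
beam 3: φ=45°, α=345°
  direction (0.9659, -0.2588); cell (3,3); t to first gridline: x 0.7661, y 2.6273 (then +1.0353 / +3.8637)
    (4,3) via x @ 0.7661
    (5,3) via x @ 1.8014
    (5,2) via y @ 2.6273
    (6,2) via x @ 2.8367  # hit
  → r_3 = 2.8367
beam 4: φ=135°, α=75°
  direction (0.2588, 0.9659); cell (3,3); t to first gridline: x 2.8591, y 0.3313 (then +3.8637 / +1.0353)
    (3,4) via y @ 0.3313
    (3,5) via y @ 1.3666
    (3,6) via y @ 2.4018
    (4,6) via x @ 2.8591
    (4,7) via y @ 3.4371  # hit
  → r_4 = 3.4371

ranges = [2.3397, 2.7745, 2.8367, 3.4371]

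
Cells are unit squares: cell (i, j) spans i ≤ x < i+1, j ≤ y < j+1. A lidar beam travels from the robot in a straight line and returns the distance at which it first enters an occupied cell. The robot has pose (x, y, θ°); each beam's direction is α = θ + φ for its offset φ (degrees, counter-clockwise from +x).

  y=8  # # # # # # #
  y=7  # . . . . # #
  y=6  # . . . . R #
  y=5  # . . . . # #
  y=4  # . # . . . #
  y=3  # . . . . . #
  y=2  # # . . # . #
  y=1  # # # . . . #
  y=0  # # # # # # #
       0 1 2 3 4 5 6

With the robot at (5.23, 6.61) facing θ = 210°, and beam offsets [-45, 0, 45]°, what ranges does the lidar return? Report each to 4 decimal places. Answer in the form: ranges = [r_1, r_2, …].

ranges = [4.3792, 3.2200, 0.6315]

beam 1: φ=-45°, α=165°
  d=(-0.9659,0.2588)  start (5,6)  tX=0.2381 tY=1.5068  stride 1/|dx|=1.0353 1/|dy|=3.8637
    cross x-line → (4,6), t=0.2381
    cross x-line → (3,6), t=1.2734
    cross y-line → (3,7), t=1.5068
    cross x-line → (2,7), t=2.3087
    cross x-line → (1,7), t=3.3439
    cross x-line → (0,7), t=4.3792 (wall)
  → r_1 = 4.3792
beam 2: φ=0°, α=210°
  d=(-0.8660,-0.5000)  start (5,6)  tX=0.2656 tY=1.2200  stride 1/|dx|=1.1547 1/|dy|=2.0000
    cross x-line → (4,6), t=0.2656
    cross y-line → (4,5), t=1.2200
    cross x-line → (3,5), t=1.4203
    cross x-line → (2,5), t=2.5750
    cross y-line → (2,4), t=3.2200 (wall)
  → r_2 = 3.2200
beam 3: φ=45°, α=255°
  d=(-0.2588,-0.9659)  start (5,6)  tX=0.8887 tY=0.6315  stride 1/|dx|=3.8637 1/|dy|=1.0353
    cross y-line → (5,5), t=0.6315 (wall)
  → r_3 = 0.6315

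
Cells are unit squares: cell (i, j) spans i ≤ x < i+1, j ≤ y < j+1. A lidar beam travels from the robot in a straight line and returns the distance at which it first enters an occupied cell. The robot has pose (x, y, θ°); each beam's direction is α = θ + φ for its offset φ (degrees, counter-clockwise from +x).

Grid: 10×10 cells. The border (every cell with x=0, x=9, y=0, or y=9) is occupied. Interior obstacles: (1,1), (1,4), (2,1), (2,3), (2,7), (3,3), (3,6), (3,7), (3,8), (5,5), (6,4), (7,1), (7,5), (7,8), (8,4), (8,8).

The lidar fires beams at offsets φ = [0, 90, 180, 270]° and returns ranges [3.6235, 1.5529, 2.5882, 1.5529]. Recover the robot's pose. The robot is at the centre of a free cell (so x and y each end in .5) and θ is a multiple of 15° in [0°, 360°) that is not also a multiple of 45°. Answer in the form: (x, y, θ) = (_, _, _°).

The pose lattice has 48·16 = 768 candidates. Test each by forward raycasting.
  (4.5, 3.5, 165°): beam 1 = 0.5176 ≠ 3.6235 ✗
  (4.5, 5.5, 210°): beam 1 = 2.8868 ≠ 3.6235 ✗
  (3.5, 1.5, 345°): beam 1 = 1.9319 ≠ 3.6235 ✗
  (5.5, 7.5, 345°): beam 3 = 1.5529 ≠ 2.5882 ✗
  (7.5, 7.5, 15°): beam 1 = 1.5529 ≠ 3.6235 ✗
  …
  (6.5, 2.5, 195°): r_1=3.6235, r_2=1.5529, r_3=2.5882, r_4=1.5529 — all match ✓
No second candidate reproduces the full scan.

(x, y, θ) = (6.5, 2.5, 195°)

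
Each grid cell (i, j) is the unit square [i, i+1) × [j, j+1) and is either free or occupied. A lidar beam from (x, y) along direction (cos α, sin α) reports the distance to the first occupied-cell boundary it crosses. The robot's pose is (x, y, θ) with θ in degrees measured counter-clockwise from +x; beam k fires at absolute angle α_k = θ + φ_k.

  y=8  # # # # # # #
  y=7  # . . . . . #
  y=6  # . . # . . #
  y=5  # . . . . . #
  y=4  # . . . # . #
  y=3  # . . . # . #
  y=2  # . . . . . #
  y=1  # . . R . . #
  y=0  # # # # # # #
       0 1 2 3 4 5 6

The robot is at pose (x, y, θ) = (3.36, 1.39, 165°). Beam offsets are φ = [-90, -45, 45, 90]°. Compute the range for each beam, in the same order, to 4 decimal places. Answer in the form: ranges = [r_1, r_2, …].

ranges = [2.4728, 4.7200, 0.7800, 0.4038]

beam 1: φ=-90°, α=75°
  cosα=0.2588 sinα=0.9659 | (3,1) | tMaxX 2.4728 tMaxY 0.6315 | tΔX 3.8637 tΔY 1.0353
    t=0.6315 [y] (3,2)
    t=1.6668 [y] (3,3)
    t=2.4728 [x] (4,3) — stop
  → r_1 = 2.4728
beam 2: φ=-45°, α=120°
  cosα=-0.5000 sinα=0.8660 | (3,1) | tMaxX 0.7200 tMaxY 0.7044 | tΔX 2.0000 tΔY 1.1547
    t=0.7044 [y] (3,2)
    t=0.7200 [x] (2,2)
    t=1.8591 [y] (2,3)
    t=2.7200 [x] (1,3)
    t=3.0138 [y] (1,4)
    t=4.1685 [y] (1,5)
    t=4.7200 [x] (0,5) — stop
  → r_2 = 4.7200
beam 3: φ=45°, α=210°
  cosα=-0.8660 sinα=-0.5000 | (3,1) | tMaxX 0.4157 tMaxY 0.7800 | tΔX 1.1547 tΔY 2.0000
    t=0.4157 [x] (2,1)
    t=0.7800 [y] (2,0) — stop
  → r_3 = 0.7800
beam 4: φ=90°, α=255°
  cosα=-0.2588 sinα=-0.9659 | (3,1) | tMaxX 1.3909 tMaxY 0.4038 | tΔX 3.8637 tΔY 1.0353
    t=0.4038 [y] (3,0) — stop
  → r_4 = 0.4038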